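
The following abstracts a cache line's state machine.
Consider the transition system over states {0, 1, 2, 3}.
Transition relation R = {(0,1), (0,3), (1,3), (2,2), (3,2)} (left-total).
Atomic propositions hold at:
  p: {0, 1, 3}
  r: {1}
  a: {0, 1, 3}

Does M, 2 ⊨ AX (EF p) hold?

No

EF p: least fixpoint, start Z0 = {0, 1, 3}, add states with some successor in Z. Already a fixed point.
Sat(EF p) = {0, 1, 3}
Sat(AX (EF p)) = {s : every successor in {0, 1, 3}} = {0, 1}
2 ∉ Sat(AX (EF p)) = {0, 1}, so the formula does not hold at 2.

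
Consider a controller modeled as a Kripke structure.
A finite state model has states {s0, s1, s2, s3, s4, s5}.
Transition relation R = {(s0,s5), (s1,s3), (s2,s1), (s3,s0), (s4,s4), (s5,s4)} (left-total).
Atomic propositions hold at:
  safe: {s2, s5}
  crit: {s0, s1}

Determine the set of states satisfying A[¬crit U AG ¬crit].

{s4, s5}

Sat(¬crit) = {s2, s3, s4, s5}
AG ¬crit: greatest fixpoint, start Z0 = {s2, s3, s4, s5}, keep only states in Sat with every successor in Z. Z1 = {s4, s5}; fixed.
Sat(AG ¬crit) = {s4, s5}
A[¬crit U AG ¬crit]: least fixpoint, start Z0 = Sat(AG ¬crit) = {s4, s5}, add states in Sat(¬crit) with every successor in Z. Already a fixed point.
Sat(A[¬crit U AG ¬crit]) = {s4, s5}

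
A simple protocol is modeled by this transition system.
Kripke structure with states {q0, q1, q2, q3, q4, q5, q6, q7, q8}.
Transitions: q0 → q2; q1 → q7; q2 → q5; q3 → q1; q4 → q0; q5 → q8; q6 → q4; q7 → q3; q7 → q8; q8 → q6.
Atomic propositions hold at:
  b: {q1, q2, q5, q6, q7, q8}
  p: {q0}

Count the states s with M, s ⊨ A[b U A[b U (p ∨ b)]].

7

Sat(p ∨ b) = {q0, q1, q2, q5, q6, q7, q8}
A[b U (p ∨ b)]: least fixpoint, start Z0 = Sat((p ∨ b)) = {q0, q1, q2, q5, q6, q7, q8}, add states in Sat(b) with every successor in Z. Already a fixed point.
Sat(A[b U (p ∨ b)]) = {q0, q1, q2, q5, q6, q7, q8}
A[b U A[b U (p ∨ b)]]: least fixpoint, start Z0 = Sat(A[b U (p ∨ b)]) = {q0, q1, q2, q5, q6, q7, q8}, add states in Sat(b) with every successor in Z. Already a fixed point.
Sat(A[b U A[b U (p ∨ b)]]) = {q0, q1, q2, q5, q6, q7, q8}
|Sat(A[b U A[b U (p ∨ b)]])| = |{q0, q1, q2, q5, q6, q7, q8}| = 7.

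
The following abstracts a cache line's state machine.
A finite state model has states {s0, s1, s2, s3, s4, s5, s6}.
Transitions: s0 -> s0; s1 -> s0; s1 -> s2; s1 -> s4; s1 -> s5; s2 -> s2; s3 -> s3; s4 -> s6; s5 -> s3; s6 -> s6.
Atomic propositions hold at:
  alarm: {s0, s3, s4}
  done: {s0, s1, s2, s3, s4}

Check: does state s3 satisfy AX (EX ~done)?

No

Sat(~done) = {s5, s6}
Sat(EX ~done) = {s : some successor in {s5, s6}} = {s1, s4, s6}
Sat(AX (EX ~done)) = {s : every successor in {s1, s4, s6}} = {s4, s6}
s3 ∉ Sat(AX (EX ~done)) = {s4, s6}, so the formula does not hold at s3.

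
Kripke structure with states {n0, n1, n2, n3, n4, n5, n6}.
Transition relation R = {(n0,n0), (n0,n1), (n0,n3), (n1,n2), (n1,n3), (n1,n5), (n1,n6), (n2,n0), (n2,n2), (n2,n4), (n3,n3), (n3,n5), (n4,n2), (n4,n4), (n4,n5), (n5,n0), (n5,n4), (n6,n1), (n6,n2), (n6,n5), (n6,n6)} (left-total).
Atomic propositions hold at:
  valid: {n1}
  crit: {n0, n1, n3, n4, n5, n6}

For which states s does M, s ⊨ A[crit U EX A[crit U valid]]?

A[crit U valid]: least fixpoint, start Z0 = Sat(valid) = {n1}, add states in Sat(crit) with every successor in Z. Already a fixed point.
Sat(A[crit U valid]) = {n1}
Sat(EX A[crit U valid]) = {s : some successor in {n1}} = {n0, n6}
A[crit U EX A[crit U valid]]: least fixpoint, start Z0 = Sat(EX A[crit U valid]) = {n0, n6}, add states in Sat(crit) with every successor in Z. Already a fixed point.
Sat(A[crit U EX A[crit U valid]]) = {n0, n6}

{n0, n6}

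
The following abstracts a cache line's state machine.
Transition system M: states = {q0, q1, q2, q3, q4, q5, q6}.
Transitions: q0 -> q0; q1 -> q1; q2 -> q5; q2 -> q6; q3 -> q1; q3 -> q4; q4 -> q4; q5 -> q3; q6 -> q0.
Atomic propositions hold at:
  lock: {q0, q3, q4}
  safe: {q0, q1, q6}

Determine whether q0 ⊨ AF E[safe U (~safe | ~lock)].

No

Sat(~safe) = {q2, q3, q4, q5}
Sat(~lock) = {q1, q2, q5, q6}
Sat(~safe | ~lock) = {q1, q2, q3, q4, q5, q6}
E[safe U (~safe | ~lock)]: least fixpoint, start Z0 = Sat((~safe | ~lock)) = {q1, q2, q3, q4, q5, q6}, add states in Sat(safe) with some successor in Z. Already a fixed point.
Sat(E[safe U (~safe | ~lock)]) = {q1, q2, q3, q4, q5, q6}
AF E[safe U (~safe | ~lock)]: least fixpoint, start Z0 = {q1, q2, q3, q4, q5, q6}, add states with every successor in Z. Already a fixed point.
Sat(AF E[safe U (~safe | ~lock)]) = {q1, q2, q3, q4, q5, q6}
q0 ∉ Sat(AF E[safe U (~safe | ~lock)]) = {q1, q2, q3, q4, q5, q6}, so the formula does not hold at q0.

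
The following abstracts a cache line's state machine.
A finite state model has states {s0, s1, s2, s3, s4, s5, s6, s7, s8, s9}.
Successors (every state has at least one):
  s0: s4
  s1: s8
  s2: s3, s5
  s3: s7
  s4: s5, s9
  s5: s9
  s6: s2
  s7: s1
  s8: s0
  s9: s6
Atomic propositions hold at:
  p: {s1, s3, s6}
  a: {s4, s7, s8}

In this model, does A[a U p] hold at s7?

A[a U p]: least fixpoint, start Z0 = Sat(p) = {s1, s3, s6}, add states in Sat(a) with every successor in Z. Z1 = {s1, s3, s6, s7}; fixed.
Sat(A[a U p]) = {s1, s3, s6, s7}
s7 ∈ Sat(A[a U p]) = {s1, s3, s6, s7}, so the formula holds at s7.

Yes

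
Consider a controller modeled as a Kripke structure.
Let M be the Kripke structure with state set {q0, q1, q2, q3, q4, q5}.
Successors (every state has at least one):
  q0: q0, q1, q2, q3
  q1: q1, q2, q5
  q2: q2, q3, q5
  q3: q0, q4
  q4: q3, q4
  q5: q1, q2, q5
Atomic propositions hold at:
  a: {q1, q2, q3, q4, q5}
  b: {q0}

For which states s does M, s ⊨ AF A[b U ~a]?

Sat(~a) = {q0}
A[b U ~a]: least fixpoint, start Z0 = Sat(~a) = {q0}, add states in Sat(b) with every successor in Z. Already a fixed point.
Sat(A[b U ~a]) = {q0}
AF A[b U ~a]: least fixpoint, start Z0 = {q0}, add states with every successor in Z. Already a fixed point.
Sat(AF A[b U ~a]) = {q0}

{q0}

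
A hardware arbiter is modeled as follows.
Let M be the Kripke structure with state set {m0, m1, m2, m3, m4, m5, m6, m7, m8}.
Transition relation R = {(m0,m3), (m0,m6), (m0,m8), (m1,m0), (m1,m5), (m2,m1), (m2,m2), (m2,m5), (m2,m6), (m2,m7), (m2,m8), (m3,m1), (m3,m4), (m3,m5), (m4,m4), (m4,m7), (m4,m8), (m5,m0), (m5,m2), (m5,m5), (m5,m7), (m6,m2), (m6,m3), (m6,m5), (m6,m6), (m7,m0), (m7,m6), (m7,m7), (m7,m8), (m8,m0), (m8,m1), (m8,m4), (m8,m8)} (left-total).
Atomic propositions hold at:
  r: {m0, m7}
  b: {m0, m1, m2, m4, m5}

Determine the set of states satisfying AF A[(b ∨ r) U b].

Sat(b ∨ r) = {m0, m1, m2, m4, m5, m7}
A[(b ∨ r) U b]: least fixpoint, start Z0 = Sat(b) = {m0, m1, m2, m4, m5}, add states in Sat(b ∨ r) with every successor in Z. Already a fixed point.
Sat(A[(b ∨ r) U b]) = {m0, m1, m2, m4, m5}
AF A[(b ∨ r) U b]: least fixpoint, start Z0 = {m0, m1, m2, m4, m5}, add states with every successor in Z. Z1 = {m0, m1, m2, m3, m4, m5}; fixed.
Sat(AF A[(b ∨ r) U b]) = {m0, m1, m2, m3, m4, m5}

{m0, m1, m2, m3, m4, m5}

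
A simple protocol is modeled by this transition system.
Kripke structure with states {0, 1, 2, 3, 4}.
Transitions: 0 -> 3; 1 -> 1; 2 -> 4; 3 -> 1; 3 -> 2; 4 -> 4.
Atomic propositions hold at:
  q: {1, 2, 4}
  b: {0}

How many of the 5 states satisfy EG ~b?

4

Sat(~b) = {1, 2, 3, 4}
EG ~b: greatest fixpoint, start Z0 = {1, 2, 3, 4}, keep only states in Sat with some successor in Z. Already a fixed point.
Sat(EG ~b) = {1, 2, 3, 4}
|Sat(EG ~b)| = |{1, 2, 3, 4}| = 4.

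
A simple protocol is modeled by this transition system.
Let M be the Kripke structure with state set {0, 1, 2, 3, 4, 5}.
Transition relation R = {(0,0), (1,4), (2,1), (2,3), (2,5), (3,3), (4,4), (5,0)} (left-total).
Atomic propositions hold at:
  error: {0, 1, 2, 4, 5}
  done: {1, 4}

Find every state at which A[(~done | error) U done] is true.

{1, 4}

Sat(~done) = {0, 2, 3, 5}
Sat(~done | error) = {0, 1, 2, 3, 4, 5}
A[(~done | error) U done]: least fixpoint, start Z0 = Sat(done) = {1, 4}, add states in Sat(~done | error) with every successor in Z. Already a fixed point.
Sat(A[(~done | error) U done]) = {1, 4}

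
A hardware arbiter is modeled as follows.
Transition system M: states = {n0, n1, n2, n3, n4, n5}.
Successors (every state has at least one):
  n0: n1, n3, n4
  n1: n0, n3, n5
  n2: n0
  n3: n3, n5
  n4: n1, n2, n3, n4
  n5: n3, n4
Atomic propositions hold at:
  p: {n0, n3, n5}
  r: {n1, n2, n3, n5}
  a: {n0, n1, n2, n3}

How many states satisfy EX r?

5

Sat(EX r) = {s : some successor in {n1, n2, n3, n5}} = {n0, n1, n3, n4, n5}
|Sat(EX r)| = |{n0, n1, n3, n4, n5}| = 5.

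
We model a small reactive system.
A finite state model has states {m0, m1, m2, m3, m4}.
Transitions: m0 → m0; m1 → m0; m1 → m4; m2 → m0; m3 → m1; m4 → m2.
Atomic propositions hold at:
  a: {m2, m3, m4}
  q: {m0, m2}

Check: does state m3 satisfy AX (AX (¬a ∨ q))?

Sat(¬a) = {m0, m1}
Sat(¬a ∨ q) = {m0, m1, m2}
Sat(AX (¬a ∨ q)) = {s : every successor in {m0, m1, m2}} = {m0, m2, m3, m4}
Sat(AX (AX (¬a ∨ q))) = {s : every successor in {m0, m2, m3, m4}} = {m0, m1, m2, m4}
m3 ∉ Sat(AX (AX (¬a ∨ q))) = {m0, m1, m2, m4}, so the formula does not hold at m3.

No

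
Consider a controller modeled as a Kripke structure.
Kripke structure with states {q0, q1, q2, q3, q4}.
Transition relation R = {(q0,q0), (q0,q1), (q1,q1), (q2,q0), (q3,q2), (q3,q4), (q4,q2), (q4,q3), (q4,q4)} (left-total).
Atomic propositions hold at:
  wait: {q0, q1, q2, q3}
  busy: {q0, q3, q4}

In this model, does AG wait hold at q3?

No

AG wait: greatest fixpoint, start Z0 = {q0, q1, q2, q3}, keep only states in Sat with every successor in Z. Z1 = {q0, q1, q2}; fixed.
Sat(AG wait) = {q0, q1, q2}
q3 ∉ Sat(AG wait) = {q0, q1, q2}, so the formula does not hold at q3.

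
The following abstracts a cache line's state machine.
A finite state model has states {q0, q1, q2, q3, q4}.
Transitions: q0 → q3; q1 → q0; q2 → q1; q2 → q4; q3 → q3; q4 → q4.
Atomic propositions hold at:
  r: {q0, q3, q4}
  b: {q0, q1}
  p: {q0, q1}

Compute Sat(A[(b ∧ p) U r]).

Sat(b ∧ p) = {q0, q1}
A[(b ∧ p) U r]: least fixpoint, start Z0 = Sat(r) = {q0, q3, q4}, add states in Sat(b ∧ p) with every successor in Z. Z1 = {q0, q1, q3, q4}; fixed.
Sat(A[(b ∧ p) U r]) = {q0, q1, q3, q4}

{q0, q1, q3, q4}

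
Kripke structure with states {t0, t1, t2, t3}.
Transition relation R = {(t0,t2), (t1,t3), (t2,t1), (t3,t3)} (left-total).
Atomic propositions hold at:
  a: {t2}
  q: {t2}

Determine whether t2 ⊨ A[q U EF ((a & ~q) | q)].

Yes

Sat(~q) = {t0, t1, t3}
Sat(a & ~q) = ∅
Sat((a & ~q) | q) = {t2}
EF ((a & ~q) | q): least fixpoint, start Z0 = {t2}, add states with some successor in Z. Z1 = {t0, t2}; fixed.
Sat(EF ((a & ~q) | q)) = {t0, t2}
A[q U EF ((a & ~q) | q)]: least fixpoint, start Z0 = Sat(EF ((a & ~q) | q)) = {t0, t2}, add states in Sat(q) with every successor in Z. Already a fixed point.
Sat(A[q U EF ((a & ~q) | q)]) = {t0, t2}
t2 ∈ Sat(A[q U EF ((a & ~q) | q)]) = {t0, t2}, so the formula holds at t2.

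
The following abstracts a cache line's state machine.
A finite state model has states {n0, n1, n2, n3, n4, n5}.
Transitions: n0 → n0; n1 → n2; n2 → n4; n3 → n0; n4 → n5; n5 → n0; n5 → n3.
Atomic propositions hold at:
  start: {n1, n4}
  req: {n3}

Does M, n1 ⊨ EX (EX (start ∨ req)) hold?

Yes

Sat(start ∨ req) = {n1, n3, n4}
Sat(EX (start ∨ req)) = {s : some successor in {n1, n3, n4}} = {n2, n5}
Sat(EX (EX (start ∨ req))) = {s : some successor in {n2, n5}} = {n1, n4}
n1 ∈ Sat(EX (EX (start ∨ req))) = {n1, n4}, so the formula holds at n1.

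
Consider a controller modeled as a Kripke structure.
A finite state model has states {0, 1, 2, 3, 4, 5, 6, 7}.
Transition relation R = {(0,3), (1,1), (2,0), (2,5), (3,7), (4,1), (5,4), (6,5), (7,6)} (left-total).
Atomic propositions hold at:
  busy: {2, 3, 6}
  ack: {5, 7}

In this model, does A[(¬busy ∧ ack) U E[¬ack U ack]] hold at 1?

No

Sat(¬busy) = {0, 1, 4, 5, 7}
Sat(¬busy ∧ ack) = {5, 7}
Sat(¬ack) = {0, 1, 2, 3, 4, 6}
E[¬ack U ack]: least fixpoint, start Z0 = Sat(ack) = {5, 7}, add states in Sat(¬ack) with some successor in Z. Z1 = {2, 3, 5, 6, 7}; Z2 = {0, 2, 3, 5, 6, 7}; fixed.
Sat(E[¬ack U ack]) = {0, 2, 3, 5, 6, 7}
A[(¬busy ∧ ack) U E[¬ack U ack]]: least fixpoint, start Z0 = Sat(E[¬ack U ack]) = {0, 2, 3, 5, 6, 7}, add states in Sat(¬busy ∧ ack) with every successor in Z. Already a fixed point.
Sat(A[(¬busy ∧ ack) U E[¬ack U ack]]) = {0, 2, 3, 5, 6, 7}
1 ∉ Sat(A[(¬busy ∧ ack) U E[¬ack U ack]]) = {0, 2, 3, 5, 6, 7}, so the formula does not hold at 1.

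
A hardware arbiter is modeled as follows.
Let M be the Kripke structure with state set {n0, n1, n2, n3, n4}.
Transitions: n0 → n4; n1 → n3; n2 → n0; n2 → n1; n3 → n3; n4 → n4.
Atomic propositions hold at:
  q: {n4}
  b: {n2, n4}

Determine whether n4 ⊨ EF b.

Yes

EF b: least fixpoint, start Z0 = {n2, n4}, add states with some successor in Z. Z1 = {n0, n2, n4}; fixed.
Sat(EF b) = {n0, n2, n4}
n4 ∈ Sat(EF b) = {n0, n2, n4}, so the formula holds at n4.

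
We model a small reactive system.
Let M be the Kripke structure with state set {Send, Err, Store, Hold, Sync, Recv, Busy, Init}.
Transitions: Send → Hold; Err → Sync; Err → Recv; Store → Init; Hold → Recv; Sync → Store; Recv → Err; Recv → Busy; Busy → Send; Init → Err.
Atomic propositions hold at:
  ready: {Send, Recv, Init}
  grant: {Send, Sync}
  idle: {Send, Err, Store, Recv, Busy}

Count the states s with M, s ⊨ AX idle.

5

Sat(AX idle) = {s : every successor in {Send, Err, Store, Recv, Busy}} = {Hold, Sync, Recv, Busy, Init}
|Sat(AX idle)| = |{Hold, Sync, Recv, Busy, Init}| = 5.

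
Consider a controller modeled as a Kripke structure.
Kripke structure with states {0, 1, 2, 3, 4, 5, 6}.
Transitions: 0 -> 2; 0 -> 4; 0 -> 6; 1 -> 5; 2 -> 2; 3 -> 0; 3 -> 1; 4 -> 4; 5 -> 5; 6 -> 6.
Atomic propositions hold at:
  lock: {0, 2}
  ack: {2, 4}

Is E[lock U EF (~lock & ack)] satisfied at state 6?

Sat(~lock) = {1, 3, 4, 5, 6}
Sat(~lock & ack) = {4}
EF (~lock & ack): least fixpoint, start Z0 = {4}, add states with some successor in Z. Z1 = {0, 4}; Z2 = {0, 3, 4}; fixed.
Sat(EF (~lock & ack)) = {0, 3, 4}
E[lock U EF (~lock & ack)]: least fixpoint, start Z0 = Sat(EF (~lock & ack)) = {0, 3, 4}, add states in Sat(lock) with some successor in Z. Already a fixed point.
Sat(E[lock U EF (~lock & ack)]) = {0, 3, 4}
6 ∉ Sat(E[lock U EF (~lock & ack)]) = {0, 3, 4}, so the formula does not hold at 6.

No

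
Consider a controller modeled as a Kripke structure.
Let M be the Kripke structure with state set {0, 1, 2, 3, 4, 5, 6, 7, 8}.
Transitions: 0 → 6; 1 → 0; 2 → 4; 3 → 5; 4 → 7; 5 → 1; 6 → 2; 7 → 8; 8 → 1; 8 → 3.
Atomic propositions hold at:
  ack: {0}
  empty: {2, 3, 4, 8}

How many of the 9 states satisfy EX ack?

1

Sat(EX ack) = {s : some successor in {0}} = {1}
|Sat(EX ack)| = |{1}| = 1.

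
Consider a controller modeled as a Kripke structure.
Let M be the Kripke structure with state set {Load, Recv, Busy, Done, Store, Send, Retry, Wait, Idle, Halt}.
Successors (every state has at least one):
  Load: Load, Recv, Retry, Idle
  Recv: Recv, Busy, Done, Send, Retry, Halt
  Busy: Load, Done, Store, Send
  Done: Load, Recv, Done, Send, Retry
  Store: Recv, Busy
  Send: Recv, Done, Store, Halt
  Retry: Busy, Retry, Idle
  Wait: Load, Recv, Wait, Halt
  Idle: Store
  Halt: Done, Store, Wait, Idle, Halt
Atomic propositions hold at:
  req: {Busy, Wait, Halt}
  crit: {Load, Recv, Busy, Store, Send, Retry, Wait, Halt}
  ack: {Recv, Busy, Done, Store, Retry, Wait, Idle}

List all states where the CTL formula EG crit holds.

EG crit: greatest fixpoint, start Z0 = {Load, Recv, Busy, Store, Send, Retry, Wait, Halt}, keep only states in Sat with some successor in Z. Already a fixed point.
Sat(EG crit) = {Load, Recv, Busy, Store, Send, Retry, Wait, Halt}

{Load, Recv, Busy, Store, Send, Retry, Wait, Halt}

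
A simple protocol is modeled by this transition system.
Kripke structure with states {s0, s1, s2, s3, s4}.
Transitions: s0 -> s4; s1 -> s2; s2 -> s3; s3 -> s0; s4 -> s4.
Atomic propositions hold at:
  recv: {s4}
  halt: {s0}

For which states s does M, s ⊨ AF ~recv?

Sat(~recv) = {s0, s1, s2, s3}
AF ~recv: least fixpoint, start Z0 = {s0, s1, s2, s3}, add states with every successor in Z. Already a fixed point.
Sat(AF ~recv) = {s0, s1, s2, s3}

{s0, s1, s2, s3}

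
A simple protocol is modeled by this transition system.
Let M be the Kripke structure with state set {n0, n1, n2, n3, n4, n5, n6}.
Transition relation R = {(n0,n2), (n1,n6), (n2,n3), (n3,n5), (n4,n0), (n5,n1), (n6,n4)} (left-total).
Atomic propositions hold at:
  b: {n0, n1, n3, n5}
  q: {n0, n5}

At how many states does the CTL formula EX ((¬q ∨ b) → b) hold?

Sat(¬q) = {n1, n2, n3, n4, n6}
Sat(¬q ∨ b) = {n0, n1, n2, n3, n4, n5, n6}
Sat((¬q ∨ b) → b) = {n0, n1, n3, n5}
Sat(EX ((¬q ∨ b) → b)) = {s : some successor in {n0, n1, n3, n5}} = {n2, n3, n4, n5}
|Sat(EX ((¬q ∨ b) → b))| = |{n2, n3, n4, n5}| = 4.

4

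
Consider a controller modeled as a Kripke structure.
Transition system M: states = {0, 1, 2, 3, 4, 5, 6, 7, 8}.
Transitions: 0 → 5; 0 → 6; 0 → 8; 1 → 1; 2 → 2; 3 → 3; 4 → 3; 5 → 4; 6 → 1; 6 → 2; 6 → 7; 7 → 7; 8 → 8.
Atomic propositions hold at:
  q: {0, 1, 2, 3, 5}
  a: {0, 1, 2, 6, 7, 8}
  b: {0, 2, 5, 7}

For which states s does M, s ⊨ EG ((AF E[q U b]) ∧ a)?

{2, 7}

E[q U b]: least fixpoint, start Z0 = Sat(b) = {0, 2, 5, 7}, add states in Sat(q) with some successor in Z. Already a fixed point.
Sat(E[q U b]) = {0, 2, 5, 7}
AF E[q U b]: least fixpoint, start Z0 = {0, 2, 5, 7}, add states with every successor in Z. Already a fixed point.
Sat(AF E[q U b]) = {0, 2, 5, 7}
Sat((AF E[q U b]) ∧ a) = {0, 2, 7}
EG ((AF E[q U b]) ∧ a): greatest fixpoint, start Z0 = {0, 2, 7}, keep only states in Sat with some successor in Z. Z1 = {2, 7}; fixed.
Sat(EG ((AF E[q U b]) ∧ a)) = {2, 7}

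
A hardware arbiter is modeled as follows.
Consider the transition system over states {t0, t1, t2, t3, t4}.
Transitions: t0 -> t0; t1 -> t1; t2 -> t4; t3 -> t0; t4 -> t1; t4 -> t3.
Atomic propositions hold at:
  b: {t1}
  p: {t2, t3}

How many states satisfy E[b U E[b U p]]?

2

E[b U p]: least fixpoint, start Z0 = Sat(p) = {t2, t3}, add states in Sat(b) with some successor in Z. Already a fixed point.
Sat(E[b U p]) = {t2, t3}
E[b U E[b U p]]: least fixpoint, start Z0 = Sat(E[b U p]) = {t2, t3}, add states in Sat(b) with some successor in Z. Already a fixed point.
Sat(E[b U E[b U p]]) = {t2, t3}
|Sat(E[b U E[b U p]])| = |{t2, t3}| = 2.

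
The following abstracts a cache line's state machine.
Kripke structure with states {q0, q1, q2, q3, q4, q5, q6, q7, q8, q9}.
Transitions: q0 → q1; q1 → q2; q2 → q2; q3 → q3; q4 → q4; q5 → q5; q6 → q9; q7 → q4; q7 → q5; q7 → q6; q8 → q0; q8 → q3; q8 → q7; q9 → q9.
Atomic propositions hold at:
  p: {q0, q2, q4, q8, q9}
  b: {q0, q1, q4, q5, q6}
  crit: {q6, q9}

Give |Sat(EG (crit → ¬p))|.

Sat(¬p) = {q1, q3, q5, q6, q7}
Sat(crit → ¬p) = {q0, q1, q2, q3, q4, q5, q6, q7, q8}
EG (crit → ¬p): greatest fixpoint, start Z0 = {q0, q1, q2, q3, q4, q5, q6, q7, q8}, keep only states in Sat with some successor in Z. Z1 = {q0, q1, q2, q3, q4, q5, q7, q8}; fixed.
Sat(EG (crit → ¬p)) = {q0, q1, q2, q3, q4, q5, q7, q8}
|Sat(EG (crit → ¬p))| = |{q0, q1, q2, q3, q4, q5, q7, q8}| = 8.

8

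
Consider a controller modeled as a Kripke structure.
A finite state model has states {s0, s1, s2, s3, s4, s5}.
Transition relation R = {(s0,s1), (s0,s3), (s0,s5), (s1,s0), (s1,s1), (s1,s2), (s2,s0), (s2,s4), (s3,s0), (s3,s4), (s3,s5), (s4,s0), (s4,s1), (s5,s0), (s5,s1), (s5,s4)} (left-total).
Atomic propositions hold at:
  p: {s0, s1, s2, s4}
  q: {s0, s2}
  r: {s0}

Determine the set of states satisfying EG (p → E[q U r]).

{s0, s2, s3, s5}

E[q U r]: least fixpoint, start Z0 = Sat(r) = {s0}, add states in Sat(q) with some successor in Z. Z1 = {s0, s2}; fixed.
Sat(E[q U r]) = {s0, s2}
Sat(p → E[q U r]) = {s0, s2, s3, s5}
EG (p → E[q U r]): greatest fixpoint, start Z0 = {s0, s2, s3, s5}, keep only states in Sat with some successor in Z. Already a fixed point.
Sat(EG (p → E[q U r])) = {s0, s2, s3, s5}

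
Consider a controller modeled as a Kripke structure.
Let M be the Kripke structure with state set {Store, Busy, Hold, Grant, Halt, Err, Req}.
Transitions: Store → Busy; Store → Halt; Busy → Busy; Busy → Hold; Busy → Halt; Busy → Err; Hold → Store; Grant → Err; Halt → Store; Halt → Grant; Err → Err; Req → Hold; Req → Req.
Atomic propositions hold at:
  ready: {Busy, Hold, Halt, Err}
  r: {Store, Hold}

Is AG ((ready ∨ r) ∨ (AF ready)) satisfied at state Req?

No

Sat(ready ∨ r) = {Store, Busy, Hold, Halt, Err}
AF ready: least fixpoint, start Z0 = {Busy, Hold, Halt, Err}, add states with every successor in Z. Z1 = {Store, Busy, Hold, Grant, Halt, Err}; fixed.
Sat(AF ready) = {Store, Busy, Hold, Grant, Halt, Err}
Sat((ready ∨ r) ∨ (AF ready)) = {Store, Busy, Hold, Grant, Halt, Err}
AG ((ready ∨ r) ∨ (AF ready)): greatest fixpoint, start Z0 = {Store, Busy, Hold, Grant, Halt, Err}, keep only states in Sat with every successor in Z. Already a fixed point.
Sat(AG ((ready ∨ r) ∨ (AF ready))) = {Store, Busy, Hold, Grant, Halt, Err}
Req ∉ Sat(AG ((ready ∨ r) ∨ (AF ready))) = {Store, Busy, Hold, Grant, Halt, Err}, so the formula does not hold at Req.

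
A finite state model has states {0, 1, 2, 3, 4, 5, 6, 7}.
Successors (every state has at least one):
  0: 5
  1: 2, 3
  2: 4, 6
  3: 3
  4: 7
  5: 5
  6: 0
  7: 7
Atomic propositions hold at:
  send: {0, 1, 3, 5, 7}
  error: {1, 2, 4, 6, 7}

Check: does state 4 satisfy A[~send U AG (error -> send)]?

Sat(~send) = {2, 4, 6}
Sat(error -> send) = {0, 1, 3, 5, 7}
AG (error -> send): greatest fixpoint, start Z0 = {0, 1, 3, 5, 7}, keep only states in Sat with every successor in Z. Z1 = {0, 3, 5, 7}; fixed.
Sat(AG (error -> send)) = {0, 3, 5, 7}
A[~send U AG (error -> send)]: least fixpoint, start Z0 = Sat(AG (error -> send)) = {0, 3, 5, 7}, add states in Sat(~send) with every successor in Z. Z1 = {0, 3, 4, 5, 6, 7}; Z2 = {0, 2, 3, 4, 5, 6, 7}; fixed.
Sat(A[~send U AG (error -> send)]) = {0, 2, 3, 4, 5, 6, 7}
4 ∈ Sat(A[~send U AG (error -> send)]) = {0, 2, 3, 4, 5, 6, 7}, so the formula holds at 4.

Yes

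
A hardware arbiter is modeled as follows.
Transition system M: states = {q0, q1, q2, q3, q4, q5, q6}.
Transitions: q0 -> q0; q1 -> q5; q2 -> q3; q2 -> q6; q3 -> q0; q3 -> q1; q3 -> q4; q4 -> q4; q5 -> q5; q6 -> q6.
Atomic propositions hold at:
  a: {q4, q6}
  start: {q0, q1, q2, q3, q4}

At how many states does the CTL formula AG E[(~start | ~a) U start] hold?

2

Sat(~start) = {q5, q6}
Sat(~a) = {q0, q1, q2, q3, q5}
Sat(~start | ~a) = {q0, q1, q2, q3, q5, q6}
E[(~start | ~a) U start]: least fixpoint, start Z0 = Sat(start) = {q0, q1, q2, q3, q4}, add states in Sat(~start | ~a) with some successor in Z. Already a fixed point.
Sat(E[(~start | ~a) U start]) = {q0, q1, q2, q3, q4}
AG E[(~start | ~a) U start]: greatest fixpoint, start Z0 = {q0, q1, q2, q3, q4}, keep only states in Sat with every successor in Z. Z1 = {q0, q3, q4}; Z2 = {q0, q4}; fixed.
Sat(AG E[(~start | ~a) U start]) = {q0, q4}
|Sat(AG E[(~start | ~a) U start])| = |{q0, q4}| = 2.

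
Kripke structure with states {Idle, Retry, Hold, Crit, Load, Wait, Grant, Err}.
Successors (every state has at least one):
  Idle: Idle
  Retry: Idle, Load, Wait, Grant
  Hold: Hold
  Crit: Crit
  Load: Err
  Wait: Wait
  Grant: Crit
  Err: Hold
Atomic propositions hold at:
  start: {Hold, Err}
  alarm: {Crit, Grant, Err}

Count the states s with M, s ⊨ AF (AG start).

AG start: greatest fixpoint, start Z0 = {Hold, Err}, keep only states in Sat with every successor in Z. Already a fixed point.
Sat(AG start) = {Hold, Err}
AF (AG start): least fixpoint, start Z0 = {Hold, Err}, add states with every successor in Z. Z1 = {Hold, Load, Err}; fixed.
Sat(AF (AG start)) = {Hold, Load, Err}
|Sat(AF (AG start))| = |{Hold, Load, Err}| = 3.

3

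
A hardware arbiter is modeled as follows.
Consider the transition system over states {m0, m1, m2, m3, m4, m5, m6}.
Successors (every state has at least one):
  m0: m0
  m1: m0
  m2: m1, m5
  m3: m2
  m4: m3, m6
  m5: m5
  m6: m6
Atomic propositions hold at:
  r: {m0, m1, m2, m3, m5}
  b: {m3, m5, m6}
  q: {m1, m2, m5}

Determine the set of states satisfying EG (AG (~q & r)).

Sat(~q) = {m0, m3, m4, m6}
Sat(~q & r) = {m0, m3}
AG (~q & r): greatest fixpoint, start Z0 = {m0, m3}, keep only states in Sat with every successor in Z. Z1 = {m0}; fixed.
Sat(AG (~q & r)) = {m0}
EG (AG (~q & r)): greatest fixpoint, start Z0 = {m0}, keep only states in Sat with some successor in Z. Already a fixed point.
Sat(EG (AG (~q & r))) = {m0}

{m0}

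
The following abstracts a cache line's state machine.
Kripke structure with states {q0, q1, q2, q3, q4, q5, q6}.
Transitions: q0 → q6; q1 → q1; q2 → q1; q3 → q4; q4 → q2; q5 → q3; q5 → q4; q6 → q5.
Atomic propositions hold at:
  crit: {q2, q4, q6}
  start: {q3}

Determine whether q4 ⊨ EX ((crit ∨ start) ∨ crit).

Sat(crit ∨ start) = {q2, q3, q4, q6}
Sat((crit ∨ start) ∨ crit) = {q2, q3, q4, q6}
Sat(EX ((crit ∨ start) ∨ crit)) = {s : some successor in {q2, q3, q4, q6}} = {q0, q3, q4, q5}
q4 ∈ Sat(EX ((crit ∨ start) ∨ crit)) = {q0, q3, q4, q5}, so the formula holds at q4.

Yes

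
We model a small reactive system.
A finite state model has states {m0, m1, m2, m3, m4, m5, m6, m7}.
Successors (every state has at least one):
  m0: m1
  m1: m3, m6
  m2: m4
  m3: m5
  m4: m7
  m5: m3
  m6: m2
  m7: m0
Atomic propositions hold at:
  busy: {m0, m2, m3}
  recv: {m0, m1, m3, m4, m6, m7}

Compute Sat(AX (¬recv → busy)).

{m0, m1, m2, m4, m5, m6, m7}

Sat(¬recv) = {m2, m5}
Sat(¬recv → busy) = {m0, m1, m2, m3, m4, m6, m7}
Sat(AX (¬recv → busy)) = {s : every successor in {m0, m1, m2, m3, m4, m6, m7}} = {m0, m1, m2, m4, m5, m6, m7}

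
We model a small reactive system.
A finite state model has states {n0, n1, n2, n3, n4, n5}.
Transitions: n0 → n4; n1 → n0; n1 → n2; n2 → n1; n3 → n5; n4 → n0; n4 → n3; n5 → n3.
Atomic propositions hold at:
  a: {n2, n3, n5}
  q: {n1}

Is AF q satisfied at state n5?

AF q: least fixpoint, start Z0 = {n1}, add states with every successor in Z. Z1 = {n1, n2}; fixed.
Sat(AF q) = {n1, n2}
n5 ∉ Sat(AF q) = {n1, n2}, so the formula does not hold at n5.

No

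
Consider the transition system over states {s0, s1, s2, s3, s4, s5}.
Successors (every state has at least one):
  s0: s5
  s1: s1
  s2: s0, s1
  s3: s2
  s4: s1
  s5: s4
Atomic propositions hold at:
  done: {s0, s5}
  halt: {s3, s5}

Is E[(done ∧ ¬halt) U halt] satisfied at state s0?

Sat(¬halt) = {s0, s1, s2, s4}
Sat(done ∧ ¬halt) = {s0}
E[(done ∧ ¬halt) U halt]: least fixpoint, start Z0 = Sat(halt) = {s3, s5}, add states in Sat(done ∧ ¬halt) with some successor in Z. Z1 = {s0, s3, s5}; fixed.
Sat(E[(done ∧ ¬halt) U halt]) = {s0, s3, s5}
s0 ∈ Sat(E[(done ∧ ¬halt) U halt]) = {s0, s3, s5}, so the formula holds at s0.

Yes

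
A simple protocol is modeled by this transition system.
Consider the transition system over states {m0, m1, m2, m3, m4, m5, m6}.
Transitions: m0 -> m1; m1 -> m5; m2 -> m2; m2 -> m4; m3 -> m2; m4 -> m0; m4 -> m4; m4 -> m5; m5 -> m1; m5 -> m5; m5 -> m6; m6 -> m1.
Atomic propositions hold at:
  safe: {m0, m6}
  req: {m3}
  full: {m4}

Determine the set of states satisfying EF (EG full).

{m2, m3, m4}

EG full: greatest fixpoint, start Z0 = {m4}, keep only states in Sat with some successor in Z. Already a fixed point.
Sat(EG full) = {m4}
EF (EG full): least fixpoint, start Z0 = {m4}, add states with some successor in Z. Z1 = {m2, m4}; Z2 = {m2, m3, m4}; fixed.
Sat(EF (EG full)) = {m2, m3, m4}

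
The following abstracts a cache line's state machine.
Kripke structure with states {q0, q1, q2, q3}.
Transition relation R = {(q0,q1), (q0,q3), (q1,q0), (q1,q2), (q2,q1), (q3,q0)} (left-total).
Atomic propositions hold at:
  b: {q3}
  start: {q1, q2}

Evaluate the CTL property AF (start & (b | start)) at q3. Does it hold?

No

Sat(b | start) = {q1, q2, q3}
Sat(start & (b | start)) = {q1, q2}
AF (start & (b | start)): least fixpoint, start Z0 = {q1, q2}, add states with every successor in Z. Already a fixed point.
Sat(AF (start & (b | start))) = {q1, q2}
q3 ∉ Sat(AF (start & (b | start))) = {q1, q2}, so the formula does not hold at q3.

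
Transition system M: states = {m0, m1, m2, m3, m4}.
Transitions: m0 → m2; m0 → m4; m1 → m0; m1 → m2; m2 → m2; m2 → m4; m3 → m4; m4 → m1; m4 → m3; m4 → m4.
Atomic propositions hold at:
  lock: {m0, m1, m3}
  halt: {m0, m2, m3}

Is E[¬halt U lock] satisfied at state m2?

Sat(¬halt) = {m1, m4}
E[¬halt U lock]: least fixpoint, start Z0 = Sat(lock) = {m0, m1, m3}, add states in Sat(¬halt) with some successor in Z. Z1 = {m0, m1, m3, m4}; fixed.
Sat(E[¬halt U lock]) = {m0, m1, m3, m4}
m2 ∉ Sat(E[¬halt U lock]) = {m0, m1, m3, m4}, so the formula does not hold at m2.

No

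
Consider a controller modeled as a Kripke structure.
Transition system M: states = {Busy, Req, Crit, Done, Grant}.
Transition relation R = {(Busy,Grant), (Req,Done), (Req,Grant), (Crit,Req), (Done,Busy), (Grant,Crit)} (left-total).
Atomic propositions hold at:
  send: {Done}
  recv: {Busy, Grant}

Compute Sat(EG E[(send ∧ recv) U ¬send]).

{Busy, Req, Crit, Grant}

Sat(send ∧ recv) = ∅
Sat(¬send) = {Busy, Req, Crit, Grant}
E[(send ∧ recv) U ¬send]: least fixpoint, start Z0 = Sat(¬send) = {Busy, Req, Crit, Grant}, add states in Sat(send ∧ recv) with some successor in Z. Already a fixed point.
Sat(E[(send ∧ recv) U ¬send]) = {Busy, Req, Crit, Grant}
EG E[(send ∧ recv) U ¬send]: greatest fixpoint, start Z0 = {Busy, Req, Crit, Grant}, keep only states in Sat with some successor in Z. Already a fixed point.
Sat(EG E[(send ∧ recv) U ¬send]) = {Busy, Req, Crit, Grant}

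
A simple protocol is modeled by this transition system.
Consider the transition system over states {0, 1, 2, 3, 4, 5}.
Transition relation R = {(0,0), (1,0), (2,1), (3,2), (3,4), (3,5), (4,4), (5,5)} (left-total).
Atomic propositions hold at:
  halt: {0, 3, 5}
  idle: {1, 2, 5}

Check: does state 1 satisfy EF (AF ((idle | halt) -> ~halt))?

Sat(idle | halt) = {0, 1, 2, 3, 5}
Sat(~halt) = {1, 2, 4}
Sat((idle | halt) -> ~halt) = {1, 2, 4}
AF ((idle | halt) -> ~halt): least fixpoint, start Z0 = {1, 2, 4}, add states with every successor in Z. Already a fixed point.
Sat(AF ((idle | halt) -> ~halt)) = {1, 2, 4}
EF (AF ((idle | halt) -> ~halt)): least fixpoint, start Z0 = {1, 2, 4}, add states with some successor in Z. Z1 = {1, 2, 3, 4}; fixed.
Sat(EF (AF ((idle | halt) -> ~halt))) = {1, 2, 3, 4}
1 ∈ Sat(EF (AF ((idle | halt) -> ~halt))) = {1, 2, 3, 4}, so the formula holds at 1.

Yes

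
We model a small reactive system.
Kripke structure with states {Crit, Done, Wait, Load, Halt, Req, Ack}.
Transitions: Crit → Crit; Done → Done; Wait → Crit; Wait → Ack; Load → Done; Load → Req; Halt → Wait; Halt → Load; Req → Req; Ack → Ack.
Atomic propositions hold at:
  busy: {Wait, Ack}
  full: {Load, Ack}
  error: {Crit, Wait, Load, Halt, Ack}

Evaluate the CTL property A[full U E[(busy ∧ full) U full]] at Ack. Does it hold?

Sat(busy ∧ full) = {Ack}
E[(busy ∧ full) U full]: least fixpoint, start Z0 = Sat(full) = {Load, Ack}, add states in Sat(busy ∧ full) with some successor in Z. Already a fixed point.
Sat(E[(busy ∧ full) U full]) = {Load, Ack}
A[full U E[(busy ∧ full) U full]]: least fixpoint, start Z0 = Sat(E[(busy ∧ full) U full]) = {Load, Ack}, add states in Sat(full) with every successor in Z. Already a fixed point.
Sat(A[full U E[(busy ∧ full) U full]]) = {Load, Ack}
Ack ∈ Sat(A[full U E[(busy ∧ full) U full]]) = {Load, Ack}, so the formula holds at Ack.

Yes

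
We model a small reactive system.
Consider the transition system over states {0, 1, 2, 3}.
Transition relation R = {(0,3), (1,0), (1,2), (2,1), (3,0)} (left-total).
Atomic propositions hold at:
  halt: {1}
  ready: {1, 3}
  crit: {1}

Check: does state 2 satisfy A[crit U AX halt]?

Yes

Sat(AX halt) = {s : every successor in {1}} = {2}
A[crit U AX halt]: least fixpoint, start Z0 = Sat(AX halt) = {2}, add states in Sat(crit) with every successor in Z. Already a fixed point.
Sat(A[crit U AX halt]) = {2}
2 ∈ Sat(A[crit U AX halt]) = {2}, so the formula holds at 2.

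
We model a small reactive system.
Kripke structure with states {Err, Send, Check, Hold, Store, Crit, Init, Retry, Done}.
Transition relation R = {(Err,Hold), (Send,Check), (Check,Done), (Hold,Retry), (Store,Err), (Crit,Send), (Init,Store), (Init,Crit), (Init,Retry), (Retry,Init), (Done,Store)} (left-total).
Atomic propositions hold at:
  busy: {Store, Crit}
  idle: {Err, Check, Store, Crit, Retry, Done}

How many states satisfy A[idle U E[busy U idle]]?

E[busy U idle]: least fixpoint, start Z0 = Sat(idle) = {Err, Check, Store, Crit, Retry, Done}, add states in Sat(busy) with some successor in Z. Already a fixed point.
Sat(E[busy U idle]) = {Err, Check, Store, Crit, Retry, Done}
A[idle U E[busy U idle]]: least fixpoint, start Z0 = Sat(E[busy U idle]) = {Err, Check, Store, Crit, Retry, Done}, add states in Sat(idle) with every successor in Z. Already a fixed point.
Sat(A[idle U E[busy U idle]]) = {Err, Check, Store, Crit, Retry, Done}
|Sat(A[idle U E[busy U idle]])| = |{Err, Check, Store, Crit, Retry, Done}| = 6.

6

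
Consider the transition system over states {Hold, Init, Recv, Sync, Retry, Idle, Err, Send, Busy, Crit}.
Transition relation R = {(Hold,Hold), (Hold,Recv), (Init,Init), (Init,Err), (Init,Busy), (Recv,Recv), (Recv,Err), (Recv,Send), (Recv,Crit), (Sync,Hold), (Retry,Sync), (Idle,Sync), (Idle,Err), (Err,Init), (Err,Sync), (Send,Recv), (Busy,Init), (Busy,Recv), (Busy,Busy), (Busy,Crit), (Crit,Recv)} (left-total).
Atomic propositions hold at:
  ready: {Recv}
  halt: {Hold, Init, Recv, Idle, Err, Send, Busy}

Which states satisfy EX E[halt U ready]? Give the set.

E[halt U ready]: least fixpoint, start Z0 = Sat(ready) = {Recv}, add states in Sat(halt) with some successor in Z. Z1 = {Hold, Recv, Send, Busy}; Z2 = {Hold, Init, Recv, Send, Busy}; Z3 = {Hold, Init, Recv, Err, Send, Busy}; Z4 = {Hold, Init, Recv, Idle, Err, Send, Busy}; fixed.
Sat(E[halt U ready]) = {Hold, Init, Recv, Idle, Err, Send, Busy}
Sat(EX E[halt U ready]) = {s : some successor in {Hold, Init, Recv, Idle, Err, Send, Busy}} = {Hold, Init, Recv, Sync, Idle, Err, Send, Busy, Crit}

{Hold, Init, Recv, Sync, Idle, Err, Send, Busy, Crit}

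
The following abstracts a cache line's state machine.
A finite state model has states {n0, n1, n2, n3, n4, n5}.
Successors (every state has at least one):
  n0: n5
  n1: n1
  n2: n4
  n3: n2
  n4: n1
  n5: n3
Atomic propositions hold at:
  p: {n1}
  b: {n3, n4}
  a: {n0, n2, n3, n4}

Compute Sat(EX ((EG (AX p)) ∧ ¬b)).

Sat(AX p) = {s : every successor in {n1}} = {n1, n4}
EG (AX p): greatest fixpoint, start Z0 = {n1, n4}, keep only states in Sat with some successor in Z. Already a fixed point.
Sat(EG (AX p)) = {n1, n4}
Sat(¬b) = {n0, n1, n2, n5}
Sat((EG (AX p)) ∧ ¬b) = {n1}
Sat(EX ((EG (AX p)) ∧ ¬b)) = {s : some successor in {n1}} = {n1, n4}

{n1, n4}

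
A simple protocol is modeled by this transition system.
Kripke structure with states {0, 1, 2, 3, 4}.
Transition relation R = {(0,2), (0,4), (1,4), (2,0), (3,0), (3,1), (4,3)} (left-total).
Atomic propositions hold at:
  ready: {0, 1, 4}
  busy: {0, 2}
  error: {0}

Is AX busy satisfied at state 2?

Sat(AX busy) = {s : every successor in {0, 2}} = {2}
2 ∈ Sat(AX busy) = {2}, so the formula holds at 2.

Yes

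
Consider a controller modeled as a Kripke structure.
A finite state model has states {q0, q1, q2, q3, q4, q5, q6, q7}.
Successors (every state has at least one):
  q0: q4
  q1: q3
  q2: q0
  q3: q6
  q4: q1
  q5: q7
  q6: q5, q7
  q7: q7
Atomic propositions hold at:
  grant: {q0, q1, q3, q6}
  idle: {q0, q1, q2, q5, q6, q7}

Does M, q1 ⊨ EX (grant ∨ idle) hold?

Sat(grant ∨ idle) = {q0, q1, q2, q3, q5, q6, q7}
Sat(EX (grant ∨ idle)) = {s : some successor in {q0, q1, q2, q3, q5, q6, q7}} = {q1, q2, q3, q4, q5, q6, q7}
q1 ∈ Sat(EX (grant ∨ idle)) = {q1, q2, q3, q4, q5, q6, q7}, so the formula holds at q1.

Yes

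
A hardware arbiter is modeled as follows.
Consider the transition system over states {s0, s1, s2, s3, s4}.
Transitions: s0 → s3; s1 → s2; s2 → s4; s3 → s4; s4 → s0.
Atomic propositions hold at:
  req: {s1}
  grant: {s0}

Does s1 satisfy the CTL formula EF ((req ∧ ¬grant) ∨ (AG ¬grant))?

Yes

Sat(¬grant) = {s1, s2, s3, s4}
Sat(req ∧ ¬grant) = {s1}
AG ¬grant: greatest fixpoint, start Z0 = {s1, s2, s3, s4}, keep only states in Sat with every successor in Z. Z1 = {s1, s2, s3}; Z2 = {s1}; Z3 = ∅; fixed.
Sat(AG ¬grant) = ∅
Sat((req ∧ ¬grant) ∨ (AG ¬grant)) = {s1}
EF ((req ∧ ¬grant) ∨ (AG ¬grant)): least fixpoint, start Z0 = {s1}, add states with some successor in Z. Already a fixed point.
Sat(EF ((req ∧ ¬grant) ∨ (AG ¬grant))) = {s1}
s1 ∈ Sat(EF ((req ∧ ¬grant) ∨ (AG ¬grant))) = {s1}, so the formula holds at s1.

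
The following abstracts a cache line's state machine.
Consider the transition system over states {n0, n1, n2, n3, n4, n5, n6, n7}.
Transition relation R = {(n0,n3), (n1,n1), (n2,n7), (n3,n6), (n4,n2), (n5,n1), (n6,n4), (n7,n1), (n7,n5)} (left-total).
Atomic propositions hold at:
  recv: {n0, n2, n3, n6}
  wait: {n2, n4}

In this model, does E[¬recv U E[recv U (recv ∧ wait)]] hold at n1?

Sat(¬recv) = {n1, n4, n5, n7}
Sat(recv ∧ wait) = {n2}
E[recv U (recv ∧ wait)]: least fixpoint, start Z0 = Sat((recv ∧ wait)) = {n2}, add states in Sat(recv) with some successor in Z. Already a fixed point.
Sat(E[recv U (recv ∧ wait)]) = {n2}
E[¬recv U E[recv U (recv ∧ wait)]]: least fixpoint, start Z0 = Sat(E[recv U (recv ∧ wait)]) = {n2}, add states in Sat(¬recv) with some successor in Z. Z1 = {n2, n4}; fixed.
Sat(E[¬recv U E[recv U (recv ∧ wait)]]) = {n2, n4}
n1 ∉ Sat(E[¬recv U E[recv U (recv ∧ wait)]]) = {n2, n4}, so the formula does not hold at n1.

No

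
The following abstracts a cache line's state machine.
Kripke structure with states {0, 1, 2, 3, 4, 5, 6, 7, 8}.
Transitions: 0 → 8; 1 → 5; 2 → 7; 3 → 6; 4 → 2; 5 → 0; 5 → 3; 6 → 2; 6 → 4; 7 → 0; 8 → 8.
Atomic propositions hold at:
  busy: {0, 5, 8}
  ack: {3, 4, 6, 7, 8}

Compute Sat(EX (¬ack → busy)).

{0, 1, 2, 3, 5, 6, 7, 8}

Sat(¬ack) = {0, 1, 2, 5}
Sat(¬ack → busy) = {0, 3, 4, 5, 6, 7, 8}
Sat(EX (¬ack → busy)) = {s : some successor in {0, 3, 4, 5, 6, 7, 8}} = {0, 1, 2, 3, 5, 6, 7, 8}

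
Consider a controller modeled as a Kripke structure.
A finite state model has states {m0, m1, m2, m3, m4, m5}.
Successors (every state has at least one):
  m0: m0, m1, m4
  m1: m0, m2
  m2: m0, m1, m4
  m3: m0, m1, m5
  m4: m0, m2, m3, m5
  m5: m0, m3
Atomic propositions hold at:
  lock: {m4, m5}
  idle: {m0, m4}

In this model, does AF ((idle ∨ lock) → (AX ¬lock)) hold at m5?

Sat(idle ∨ lock) = {m0, m4, m5}
Sat(¬lock) = {m0, m1, m2, m3}
Sat(AX ¬lock) = {s : every successor in {m0, m1, m2, m3}} = {m1, m5}
Sat((idle ∨ lock) → (AX ¬lock)) = {m1, m2, m3, m5}
AF ((idle ∨ lock) → (AX ¬lock)): least fixpoint, start Z0 = {m1, m2, m3, m5}, add states with every successor in Z. Already a fixed point.
Sat(AF ((idle ∨ lock) → (AX ¬lock))) = {m1, m2, m3, m5}
m5 ∈ Sat(AF ((idle ∨ lock) → (AX ¬lock))) = {m1, m2, m3, m5}, so the formula holds at m5.

Yes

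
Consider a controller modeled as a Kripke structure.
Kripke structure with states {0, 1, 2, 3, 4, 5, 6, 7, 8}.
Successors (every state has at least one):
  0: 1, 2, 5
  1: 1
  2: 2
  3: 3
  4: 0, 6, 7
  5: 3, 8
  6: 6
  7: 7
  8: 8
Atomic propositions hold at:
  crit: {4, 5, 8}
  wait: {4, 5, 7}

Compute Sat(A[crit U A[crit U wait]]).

A[crit U wait]: least fixpoint, start Z0 = Sat(wait) = {4, 5, 7}, add states in Sat(crit) with every successor in Z. Already a fixed point.
Sat(A[crit U wait]) = {4, 5, 7}
A[crit U A[crit U wait]]: least fixpoint, start Z0 = Sat(A[crit U wait]) = {4, 5, 7}, add states in Sat(crit) with every successor in Z. Already a fixed point.
Sat(A[crit U A[crit U wait]]) = {4, 5, 7}

{4, 5, 7}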